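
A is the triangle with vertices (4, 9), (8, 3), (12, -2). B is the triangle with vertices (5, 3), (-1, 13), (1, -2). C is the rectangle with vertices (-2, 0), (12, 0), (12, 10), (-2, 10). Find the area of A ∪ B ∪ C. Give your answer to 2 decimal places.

144.11

By inclusion–exclusion:
Individual areas: |A| = 2, |B| = 35, |C| = 140.
|A∩B| = 0.
|A∩C| = 1.8545.
|B∩C| = 31.0333.
|A∩B∩C| = 0.
|A ∪ B ∪ C| = 177 − 32.8879 + 0 = 144.11.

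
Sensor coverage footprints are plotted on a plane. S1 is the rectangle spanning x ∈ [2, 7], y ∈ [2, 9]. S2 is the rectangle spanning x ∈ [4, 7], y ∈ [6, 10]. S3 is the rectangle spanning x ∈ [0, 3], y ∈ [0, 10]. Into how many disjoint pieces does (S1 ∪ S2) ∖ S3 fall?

(S1 ∪ S2) ∖ S3 is a single connected region.

1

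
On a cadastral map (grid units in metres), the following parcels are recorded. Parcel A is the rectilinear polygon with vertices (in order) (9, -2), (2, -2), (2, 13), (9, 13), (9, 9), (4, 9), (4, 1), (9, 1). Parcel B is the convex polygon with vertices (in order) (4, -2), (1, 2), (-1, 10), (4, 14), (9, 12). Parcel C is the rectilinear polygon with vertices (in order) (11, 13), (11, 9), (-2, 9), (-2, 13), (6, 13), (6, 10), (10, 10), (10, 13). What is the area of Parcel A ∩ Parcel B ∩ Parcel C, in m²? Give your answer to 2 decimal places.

The intersection is the polygon with vertices (2.75,13), (6,13), (6,10), (8.286,10), (7.929,9), (4,9), (2,9), (2,12.4).
By the shoelace formula its area is 17.88.

17.88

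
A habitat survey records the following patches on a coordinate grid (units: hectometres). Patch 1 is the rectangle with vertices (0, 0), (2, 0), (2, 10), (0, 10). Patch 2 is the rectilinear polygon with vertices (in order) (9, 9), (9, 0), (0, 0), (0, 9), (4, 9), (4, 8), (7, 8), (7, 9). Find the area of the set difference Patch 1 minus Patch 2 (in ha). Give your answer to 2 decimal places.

|Patch 1| = 20, |Patch 1∩Patch 2| = 18.
|Patch 1 ∖ Patch 2| = |Patch 1| − |Patch 1∩Patch 2| = 20 − 18 = 2.00.

2.00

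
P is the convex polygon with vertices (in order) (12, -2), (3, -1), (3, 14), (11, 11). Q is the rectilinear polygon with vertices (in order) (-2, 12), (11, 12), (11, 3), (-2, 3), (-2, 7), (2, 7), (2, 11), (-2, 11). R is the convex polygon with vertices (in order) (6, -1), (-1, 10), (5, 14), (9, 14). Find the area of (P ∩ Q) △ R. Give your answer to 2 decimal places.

63.42

|P ∩ Q| = 70.6667.
|(P ∩ Q) ∩ R| = 42.1253.
|(P ∩ Q) △ R| = 70.6667 + 77 − 84.2505 = 63.42.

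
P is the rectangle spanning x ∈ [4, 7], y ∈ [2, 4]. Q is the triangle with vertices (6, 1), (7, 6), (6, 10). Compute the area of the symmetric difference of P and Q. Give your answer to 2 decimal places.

|P| = 6, |Q| = 4.5, |P∩Q| = 0.8.
|P △ Q| = |P| + |Q| − 2·|P∩Q| = 6 + 4.5 − 1.6 = 8.90.

8.90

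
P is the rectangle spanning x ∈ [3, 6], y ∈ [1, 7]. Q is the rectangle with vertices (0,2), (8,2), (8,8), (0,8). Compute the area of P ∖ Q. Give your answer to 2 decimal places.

|P∩Q|: x∈[3,6], y∈[2,7] → 3·5 = 15.
|P| = 18.
|P ∖ Q| = |P| − |P∩Q| = 18 − 15 = 3.00.

3.00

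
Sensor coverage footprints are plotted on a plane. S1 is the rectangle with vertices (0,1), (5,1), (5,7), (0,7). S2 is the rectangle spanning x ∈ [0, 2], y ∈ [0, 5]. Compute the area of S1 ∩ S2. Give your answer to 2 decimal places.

8.00

|S1∩S2|: x∈[0,2], y∈[1,5] → 2·4 = 8.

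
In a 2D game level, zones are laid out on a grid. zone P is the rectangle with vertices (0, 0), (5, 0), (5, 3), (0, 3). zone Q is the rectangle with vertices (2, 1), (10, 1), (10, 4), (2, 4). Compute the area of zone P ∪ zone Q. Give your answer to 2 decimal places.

By inclusion–exclusion:
Individual areas: |zone P| = 15, |zone Q| = 24.
|zone P∩zone Q|: x∈[2,5], y∈[1,3] → 3·2 = 6.
|zone P ∪ zone Q| = 39 − 6 = 33.00.

33.00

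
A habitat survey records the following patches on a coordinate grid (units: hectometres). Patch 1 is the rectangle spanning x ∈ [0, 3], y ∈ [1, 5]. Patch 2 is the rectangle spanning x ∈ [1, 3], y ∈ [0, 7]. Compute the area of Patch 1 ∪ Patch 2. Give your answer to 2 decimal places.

By inclusion–exclusion:
Individual areas: |Patch 1| = 12, |Patch 2| = 14.
|Patch 1∩Patch 2|: x∈[1,3], y∈[1,5] → 2·4 = 8.
|Patch 1 ∪ Patch 2| = 26 − 8 = 18.00.

18.00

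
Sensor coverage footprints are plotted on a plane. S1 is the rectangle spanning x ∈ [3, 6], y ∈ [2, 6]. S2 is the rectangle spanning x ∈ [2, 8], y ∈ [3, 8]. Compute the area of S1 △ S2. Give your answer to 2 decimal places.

24.00

|S1∩S2|: x∈[3,6], y∈[3,6] → 3·3 = 9.
|S1 △ S2| = |S1| + |S2| − 2·|S1∩S2| = 12 + 30 − 18 = 24.00.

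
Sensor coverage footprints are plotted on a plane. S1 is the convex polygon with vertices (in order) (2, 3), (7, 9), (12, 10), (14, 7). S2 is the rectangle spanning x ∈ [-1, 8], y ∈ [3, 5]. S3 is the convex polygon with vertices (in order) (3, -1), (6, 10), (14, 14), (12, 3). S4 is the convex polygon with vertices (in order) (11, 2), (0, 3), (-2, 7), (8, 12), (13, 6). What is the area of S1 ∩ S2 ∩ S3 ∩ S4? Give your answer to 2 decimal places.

2.07

The intersection is the polygon with vertices (4.3,3.767), (4.636,5), (8,5).
By the shoelace formula its area is 2.07.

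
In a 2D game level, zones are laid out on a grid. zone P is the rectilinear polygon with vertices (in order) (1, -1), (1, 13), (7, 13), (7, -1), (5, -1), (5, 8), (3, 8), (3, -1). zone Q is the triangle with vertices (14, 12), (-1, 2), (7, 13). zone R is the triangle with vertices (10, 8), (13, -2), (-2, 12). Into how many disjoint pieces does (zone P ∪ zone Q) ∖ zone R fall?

(zone P ∪ zone Q) ∖ zone R splits into 3 disjoint pieces (area 22.1722, area 36.4444, area 11.0667).

3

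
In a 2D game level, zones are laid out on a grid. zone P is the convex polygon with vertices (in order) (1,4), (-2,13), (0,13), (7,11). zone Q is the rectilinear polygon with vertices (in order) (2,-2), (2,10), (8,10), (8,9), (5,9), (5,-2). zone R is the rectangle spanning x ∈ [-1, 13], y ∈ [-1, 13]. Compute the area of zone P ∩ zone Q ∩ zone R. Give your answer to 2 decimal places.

The intersection is the polygon with vertices (5,9), (5,8.667), (2,5.167), (2,10), (6.143,10), (5.286,9).
By the shoelace formula its area is 9.96.

9.96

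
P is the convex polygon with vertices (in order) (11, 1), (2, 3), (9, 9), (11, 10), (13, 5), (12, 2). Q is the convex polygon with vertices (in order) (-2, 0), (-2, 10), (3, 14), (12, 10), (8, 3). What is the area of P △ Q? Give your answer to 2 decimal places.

122.43

|P| = 53, |Q| = 127, |P∩Q| = 28.7832.
|P △ Q| = |P| + |Q| − 2·|P∩Q| = 53 + 127 − 57.5663 = 122.43.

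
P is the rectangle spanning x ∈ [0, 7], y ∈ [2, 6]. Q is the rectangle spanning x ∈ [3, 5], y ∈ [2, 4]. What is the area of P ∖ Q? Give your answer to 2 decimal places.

|P∩Q|: x∈[3,5], y∈[2,4] → 2·2 = 4.
|P| = 28.
|P ∖ Q| = |P| − |P∩Q| = 28 − 4 = 24.00.

24.00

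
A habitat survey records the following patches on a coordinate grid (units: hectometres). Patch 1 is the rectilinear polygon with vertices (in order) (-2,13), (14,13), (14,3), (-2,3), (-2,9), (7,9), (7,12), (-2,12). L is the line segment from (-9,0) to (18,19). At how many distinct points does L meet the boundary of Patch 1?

4

The segment meets the boundary at (9.474,13), (7,11.259), (3.789,9), (-2,4.926).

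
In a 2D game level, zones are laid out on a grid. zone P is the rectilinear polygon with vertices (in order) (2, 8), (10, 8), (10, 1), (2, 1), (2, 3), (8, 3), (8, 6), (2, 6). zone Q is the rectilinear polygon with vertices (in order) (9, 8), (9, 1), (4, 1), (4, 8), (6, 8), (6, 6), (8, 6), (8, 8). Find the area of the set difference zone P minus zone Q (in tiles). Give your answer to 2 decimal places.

|zone P| = 38, |zone P∩zone Q| = 19.
|zone P ∖ zone Q| = |zone P| − |zone P∩zone Q| = 38 − 19 = 19.00.

19.00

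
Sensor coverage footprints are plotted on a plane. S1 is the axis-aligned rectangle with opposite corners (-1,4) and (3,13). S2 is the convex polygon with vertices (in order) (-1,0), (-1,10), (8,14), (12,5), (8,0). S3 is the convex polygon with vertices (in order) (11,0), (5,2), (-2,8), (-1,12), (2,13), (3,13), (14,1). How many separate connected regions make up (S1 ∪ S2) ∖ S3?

(S1 ∪ S2) ∖ S3 splits into 3 disjoint pieces (area 1.5, area 29.4066, area 32.2444).

3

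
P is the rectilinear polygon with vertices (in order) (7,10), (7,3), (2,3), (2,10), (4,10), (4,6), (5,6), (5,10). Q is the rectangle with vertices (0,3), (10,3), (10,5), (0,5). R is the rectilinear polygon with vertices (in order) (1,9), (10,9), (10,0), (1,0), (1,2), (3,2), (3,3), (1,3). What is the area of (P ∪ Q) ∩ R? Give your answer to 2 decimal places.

35.00

|P ∪ Q| = 41.
|(P ∪ Q) ∩ R| = 35.00.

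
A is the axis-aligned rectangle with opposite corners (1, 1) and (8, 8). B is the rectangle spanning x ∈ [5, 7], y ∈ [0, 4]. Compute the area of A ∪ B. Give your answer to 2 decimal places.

By inclusion–exclusion:
Individual areas: |A| = 49, |B| = 8.
|A∩B|: x∈[5,7], y∈[1,4] → 2·3 = 6.
|A ∪ B| = 57 − 6 = 51.00.

51.00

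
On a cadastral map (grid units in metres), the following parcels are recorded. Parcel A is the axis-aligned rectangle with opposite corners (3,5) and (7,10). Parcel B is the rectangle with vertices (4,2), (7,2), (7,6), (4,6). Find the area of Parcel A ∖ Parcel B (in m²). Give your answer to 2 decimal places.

17.00

|Parcel A∩Parcel B|: x∈[4,7], y∈[5,6] → 3·1 = 3.
|Parcel A| = 20.
|Parcel A ∖ Parcel B| = |Parcel A| − |Parcel A∩Parcel B| = 20 − 3 = 17.00.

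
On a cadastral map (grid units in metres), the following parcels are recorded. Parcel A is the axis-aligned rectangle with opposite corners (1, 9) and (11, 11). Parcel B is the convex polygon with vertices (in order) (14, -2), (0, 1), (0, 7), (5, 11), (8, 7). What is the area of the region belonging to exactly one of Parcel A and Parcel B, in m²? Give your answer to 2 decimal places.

|Parcel A| = 20, |Parcel B| = 94, |Parcel A∩Parcel B| = 4.
|Parcel A △ Parcel B| = |Parcel A| + |Parcel B| − 2·|Parcel A∩Parcel B| = 20 + 94 − 8 = 106.00.

106.00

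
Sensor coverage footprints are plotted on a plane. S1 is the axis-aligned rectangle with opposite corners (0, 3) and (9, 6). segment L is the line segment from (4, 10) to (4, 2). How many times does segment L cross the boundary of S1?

The segment meets the boundary at (4,3), (4,6).

2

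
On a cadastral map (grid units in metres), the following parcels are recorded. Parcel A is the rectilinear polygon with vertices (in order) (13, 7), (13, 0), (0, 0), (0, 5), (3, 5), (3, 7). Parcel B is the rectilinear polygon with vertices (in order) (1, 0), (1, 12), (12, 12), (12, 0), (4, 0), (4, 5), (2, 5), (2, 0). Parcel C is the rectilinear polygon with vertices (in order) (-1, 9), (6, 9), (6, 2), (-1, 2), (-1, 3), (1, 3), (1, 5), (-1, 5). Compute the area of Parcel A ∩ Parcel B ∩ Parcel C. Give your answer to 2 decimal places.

15.00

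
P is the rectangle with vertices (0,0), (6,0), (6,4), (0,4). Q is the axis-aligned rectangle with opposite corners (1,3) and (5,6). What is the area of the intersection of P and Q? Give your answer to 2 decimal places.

4.00

|P∩Q|: x∈[1,5], y∈[3,4] → 4·1 = 4.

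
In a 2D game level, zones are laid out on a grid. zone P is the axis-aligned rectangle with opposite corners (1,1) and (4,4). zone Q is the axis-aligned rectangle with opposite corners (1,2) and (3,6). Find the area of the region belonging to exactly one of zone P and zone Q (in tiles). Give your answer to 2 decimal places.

9.00

|zone P∩zone Q|: x∈[1,3], y∈[2,4] → 2·2 = 4.
|zone P △ zone Q| = |zone P| + |zone Q| − 2·|zone P∩zone Q| = 9 + 8 − 8 = 9.00.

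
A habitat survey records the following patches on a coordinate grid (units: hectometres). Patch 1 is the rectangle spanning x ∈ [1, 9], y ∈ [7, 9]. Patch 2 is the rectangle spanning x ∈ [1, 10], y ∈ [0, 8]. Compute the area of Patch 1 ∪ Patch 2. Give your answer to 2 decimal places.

80.00

By inclusion–exclusion:
Individual areas: |Patch 1| = 16, |Patch 2| = 72.
|Patch 1∩Patch 2|: x∈[1,9], y∈[7,8] → 8·1 = 8.
|Patch 1 ∪ Patch 2| = 88 − 8 = 80.00.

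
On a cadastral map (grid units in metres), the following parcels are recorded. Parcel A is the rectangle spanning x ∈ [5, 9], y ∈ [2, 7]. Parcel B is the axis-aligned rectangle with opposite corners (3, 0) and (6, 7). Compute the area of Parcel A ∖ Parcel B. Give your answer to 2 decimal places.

|Parcel A∩Parcel B|: x∈[5,6], y∈[2,7] → 1·5 = 5.
|Parcel A| = 20.
|Parcel A ∖ Parcel B| = |Parcel A| − |Parcel A∩Parcel B| = 20 − 5 = 15.00.

15.00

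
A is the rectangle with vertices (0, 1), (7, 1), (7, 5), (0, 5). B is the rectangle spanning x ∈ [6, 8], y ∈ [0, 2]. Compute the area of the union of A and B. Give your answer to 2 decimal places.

31.00

By inclusion–exclusion:
Individual areas: |A| = 28, |B| = 4.
|A∩B|: x∈[6,7], y∈[1,2] → 1·1 = 1.
|A ∪ B| = 32 − 1 = 31.00.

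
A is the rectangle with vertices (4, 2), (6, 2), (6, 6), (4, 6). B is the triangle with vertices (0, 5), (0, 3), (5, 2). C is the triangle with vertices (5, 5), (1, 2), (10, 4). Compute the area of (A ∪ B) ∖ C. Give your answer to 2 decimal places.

|A ∪ B| = 12.8.
|(A ∪ B) ∩ C| = 4.6955.
|(A ∪ B) ∖ C| = 12.8 − 4.6955 = 8.10.

8.10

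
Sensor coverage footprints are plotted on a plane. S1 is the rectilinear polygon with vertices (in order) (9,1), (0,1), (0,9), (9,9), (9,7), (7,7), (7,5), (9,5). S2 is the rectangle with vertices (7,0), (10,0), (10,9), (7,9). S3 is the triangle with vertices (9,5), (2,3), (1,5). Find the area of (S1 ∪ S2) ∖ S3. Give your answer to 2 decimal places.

|S1 ∪ S2| = 83.
|(S1 ∪ S2) ∩ S3| = 8.
|(S1 ∪ S2) ∖ S3| = 83 − 8 = 75.00.

75.00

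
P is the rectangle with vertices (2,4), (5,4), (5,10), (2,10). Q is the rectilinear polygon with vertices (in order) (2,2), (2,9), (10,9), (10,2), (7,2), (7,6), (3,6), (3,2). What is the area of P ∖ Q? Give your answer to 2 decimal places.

7.00

|P| = 18, |P∩Q| = 11.
|P ∖ Q| = |P| − |P∩Q| = 18 − 11 = 7.00.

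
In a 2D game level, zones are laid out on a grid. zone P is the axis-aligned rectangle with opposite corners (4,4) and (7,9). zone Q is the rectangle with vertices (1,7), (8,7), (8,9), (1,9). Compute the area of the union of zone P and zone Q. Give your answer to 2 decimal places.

23.00

By inclusion–exclusion:
Individual areas: |zone P| = 15, |zone Q| = 14.
|zone P∩zone Q|: x∈[4,7], y∈[7,9] → 3·2 = 6.
|zone P ∪ zone Q| = 29 − 6 = 23.00.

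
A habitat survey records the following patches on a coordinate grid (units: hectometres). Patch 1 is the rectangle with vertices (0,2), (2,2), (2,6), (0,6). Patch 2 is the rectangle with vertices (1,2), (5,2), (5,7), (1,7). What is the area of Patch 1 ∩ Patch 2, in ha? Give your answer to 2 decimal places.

|Patch 1∩Patch 2|: x∈[1,2], y∈[2,6] → 1·4 = 4.

4.00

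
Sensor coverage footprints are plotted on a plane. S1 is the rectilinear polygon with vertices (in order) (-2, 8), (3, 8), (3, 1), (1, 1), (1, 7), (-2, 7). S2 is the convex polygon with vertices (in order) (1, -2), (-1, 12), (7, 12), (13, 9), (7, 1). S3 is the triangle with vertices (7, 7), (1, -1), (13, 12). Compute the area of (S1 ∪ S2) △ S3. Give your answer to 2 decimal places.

115.71

|S1 ∪ S2| = 123.6429.
|(S1 ∪ S2) ∩ S3| = 8.4671.
|(S1 ∪ S2) △ S3| = 123.6429 + 9 − 16.9342 = 115.71.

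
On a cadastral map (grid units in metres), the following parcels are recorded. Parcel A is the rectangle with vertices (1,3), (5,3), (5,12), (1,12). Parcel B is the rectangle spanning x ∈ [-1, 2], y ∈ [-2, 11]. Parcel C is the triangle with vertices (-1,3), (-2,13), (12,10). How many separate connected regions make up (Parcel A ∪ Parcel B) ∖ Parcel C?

(Parcel A ∪ Parcel B) ∖ Parcel C splits into 2 disjoint pieces (area 0.5833, area 24.6923).

2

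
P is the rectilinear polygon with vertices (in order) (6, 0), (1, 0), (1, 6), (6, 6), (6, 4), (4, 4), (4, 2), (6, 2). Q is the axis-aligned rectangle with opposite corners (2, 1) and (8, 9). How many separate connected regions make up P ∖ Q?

1

P ∖ Q is a single connected region.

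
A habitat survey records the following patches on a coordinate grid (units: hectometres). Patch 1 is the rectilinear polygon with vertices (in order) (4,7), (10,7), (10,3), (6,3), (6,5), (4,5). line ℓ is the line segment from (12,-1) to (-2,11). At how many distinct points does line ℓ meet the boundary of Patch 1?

4

The segment meets the boundary at (4,5.857), (5,5), (6,4.143), (7.333,3).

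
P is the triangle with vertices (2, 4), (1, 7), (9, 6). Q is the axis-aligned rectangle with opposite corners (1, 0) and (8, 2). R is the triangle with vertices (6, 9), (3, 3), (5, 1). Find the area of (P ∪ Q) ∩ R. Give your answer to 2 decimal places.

2.74

|P ∪ Q| = 25.5.
|(P ∪ Q) ∩ R| = 2.74.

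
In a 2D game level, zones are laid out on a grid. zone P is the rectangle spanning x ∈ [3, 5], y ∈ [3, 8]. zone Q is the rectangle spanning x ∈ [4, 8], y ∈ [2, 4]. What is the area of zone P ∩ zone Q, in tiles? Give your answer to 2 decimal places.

|zone P∩zone Q|: x∈[4,5], y∈[3,4] → 1·1 = 1.

1.00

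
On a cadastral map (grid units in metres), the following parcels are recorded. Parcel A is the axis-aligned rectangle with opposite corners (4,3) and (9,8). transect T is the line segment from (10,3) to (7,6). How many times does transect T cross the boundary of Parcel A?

The segment meets the boundary at (9,4).

1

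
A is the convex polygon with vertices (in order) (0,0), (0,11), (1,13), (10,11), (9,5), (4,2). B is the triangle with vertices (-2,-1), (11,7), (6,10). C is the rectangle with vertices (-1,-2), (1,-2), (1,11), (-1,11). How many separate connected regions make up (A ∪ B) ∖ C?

(A ∪ B) ∖ C splits into 2 disjoint pieces (area 0.3798, area 81.46).

2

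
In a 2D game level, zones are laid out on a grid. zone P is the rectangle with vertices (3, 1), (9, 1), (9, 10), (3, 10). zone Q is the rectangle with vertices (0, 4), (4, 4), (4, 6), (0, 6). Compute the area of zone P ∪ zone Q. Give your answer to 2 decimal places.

By inclusion–exclusion:
Individual areas: |zone P| = 54, |zone Q| = 8.
|zone P∩zone Q|: x∈[3,4], y∈[4,6] → 1·2 = 2.
|zone P ∪ zone Q| = 62 − 2 = 60.00.

60.00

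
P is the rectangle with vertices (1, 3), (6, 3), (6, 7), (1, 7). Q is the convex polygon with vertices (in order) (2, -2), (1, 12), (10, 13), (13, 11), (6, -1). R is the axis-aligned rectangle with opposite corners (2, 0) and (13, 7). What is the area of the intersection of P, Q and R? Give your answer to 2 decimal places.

The intersection is the polygon with vertices (6,3), (2,3), (2,7), (6,7).
By the shoelace formula its area is 16.00.

16.00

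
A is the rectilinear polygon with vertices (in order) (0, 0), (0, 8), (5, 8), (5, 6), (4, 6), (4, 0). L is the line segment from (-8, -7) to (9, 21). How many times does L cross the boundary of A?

2

The segment meets the boundary at (1.107,8), (0,6.176).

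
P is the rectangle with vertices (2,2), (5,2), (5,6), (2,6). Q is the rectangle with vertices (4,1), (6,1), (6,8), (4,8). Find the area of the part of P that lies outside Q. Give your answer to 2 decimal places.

8.00

|P∩Q|: x∈[4,5], y∈[2,6] → 1·4 = 4.
|P| = 12.
|P ∖ Q| = |P| − |P∩Q| = 12 − 4 = 8.00.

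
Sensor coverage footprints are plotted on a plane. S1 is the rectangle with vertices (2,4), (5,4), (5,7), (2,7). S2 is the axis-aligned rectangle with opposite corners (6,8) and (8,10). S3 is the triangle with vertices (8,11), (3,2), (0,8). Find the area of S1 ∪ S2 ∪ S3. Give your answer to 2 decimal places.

31.43

By inclusion–exclusion:
Individual areas: |S1| = 9, |S2| = 4, |S3| = 28.5.
|S1∩S2| = 0 (no overlap).
|S1∩S3| = 8.2889.
|S2∩S3| = 1.7778.
|S1∩S2∩S3| = 0.
|S1 ∪ S2 ∪ S3| = 41.5 − 10.0667 + 0 = 31.43.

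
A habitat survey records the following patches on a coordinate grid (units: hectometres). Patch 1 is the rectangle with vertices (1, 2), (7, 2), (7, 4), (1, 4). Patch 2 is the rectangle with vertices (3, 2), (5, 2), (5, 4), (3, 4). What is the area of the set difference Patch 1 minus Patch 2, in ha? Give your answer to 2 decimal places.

8.00

|Patch 1∩Patch 2|: x∈[3,5], y∈[2,4] → 2·2 = 4.
|Patch 1| = 12.
|Patch 1 ∖ Patch 2| = |Patch 1| − |Patch 1∩Patch 2| = 12 − 4 = 8.00.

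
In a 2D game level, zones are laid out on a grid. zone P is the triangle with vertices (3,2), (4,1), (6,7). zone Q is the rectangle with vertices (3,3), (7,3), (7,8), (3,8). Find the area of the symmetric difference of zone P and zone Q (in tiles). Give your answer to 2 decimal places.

|zone P| = 4, |zone Q| = 20, |zone P∩zone Q| = 2.1333.
|zone P △ zone Q| = |zone P| + |zone Q| − 2·|zone P∩zone Q| = 4 + 20 − 4.2667 = 19.73.

19.73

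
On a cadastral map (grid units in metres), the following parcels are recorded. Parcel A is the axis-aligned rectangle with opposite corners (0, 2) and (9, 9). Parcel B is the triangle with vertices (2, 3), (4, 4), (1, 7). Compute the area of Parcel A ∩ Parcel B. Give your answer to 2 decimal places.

The intersection is the polygon with vertices (1,7), (4,4), (2,3).
By the shoelace formula its area is 4.50.

4.50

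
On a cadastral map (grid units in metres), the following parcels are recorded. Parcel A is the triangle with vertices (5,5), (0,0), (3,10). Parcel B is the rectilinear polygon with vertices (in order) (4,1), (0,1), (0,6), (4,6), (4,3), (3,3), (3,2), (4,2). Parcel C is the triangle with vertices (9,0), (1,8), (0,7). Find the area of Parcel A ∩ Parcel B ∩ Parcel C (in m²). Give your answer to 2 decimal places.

2.28

The intersection is the polygon with vertices (1.8,6), (3,6), (4,5), (4,4), (3.938,3.938), (1.703,5.676).
By the shoelace formula its area is 2.28.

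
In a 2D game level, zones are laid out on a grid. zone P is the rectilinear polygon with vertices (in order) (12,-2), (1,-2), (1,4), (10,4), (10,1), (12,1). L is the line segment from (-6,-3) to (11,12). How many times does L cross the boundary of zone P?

2

The segment meets the boundary at (1.933,4), (1,3.176).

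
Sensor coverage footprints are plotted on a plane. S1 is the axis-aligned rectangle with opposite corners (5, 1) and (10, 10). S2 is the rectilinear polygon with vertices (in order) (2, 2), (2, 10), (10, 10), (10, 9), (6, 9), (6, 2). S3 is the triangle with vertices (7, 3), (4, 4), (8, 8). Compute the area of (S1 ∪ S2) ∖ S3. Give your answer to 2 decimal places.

|S1 ∪ S2| = 69.
|(S1 ∪ S2) ∩ S3| = 8.
|(S1 ∪ S2) ∖ S3| = 69 − 8 = 61.00.

61.00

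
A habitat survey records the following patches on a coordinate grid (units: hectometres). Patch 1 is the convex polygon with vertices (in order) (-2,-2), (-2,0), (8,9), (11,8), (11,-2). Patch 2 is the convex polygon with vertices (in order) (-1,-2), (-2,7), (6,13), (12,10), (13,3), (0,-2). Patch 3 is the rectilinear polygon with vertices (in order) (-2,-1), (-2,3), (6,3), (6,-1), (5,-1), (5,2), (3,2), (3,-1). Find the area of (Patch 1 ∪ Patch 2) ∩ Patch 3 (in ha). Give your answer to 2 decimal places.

|Patch 1 ∪ Patch 2| = 173.7945.
|(Patch 1 ∪ Patch 2) ∩ Patch 3| = 24.41.

24.41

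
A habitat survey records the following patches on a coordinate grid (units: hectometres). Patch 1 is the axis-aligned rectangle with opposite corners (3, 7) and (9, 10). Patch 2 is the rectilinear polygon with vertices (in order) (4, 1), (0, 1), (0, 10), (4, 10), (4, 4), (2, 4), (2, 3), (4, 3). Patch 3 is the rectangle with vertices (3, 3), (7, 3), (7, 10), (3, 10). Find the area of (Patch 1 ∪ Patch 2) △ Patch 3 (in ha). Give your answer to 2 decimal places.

47.00

|Patch 1 ∪ Patch 2| = 49.
|(Patch 1 ∪ Patch 2) ∩ Patch 3| = 15.
|(Patch 1 ∪ Patch 2) △ Patch 3| = 49 + 28 − 30 = 47.00.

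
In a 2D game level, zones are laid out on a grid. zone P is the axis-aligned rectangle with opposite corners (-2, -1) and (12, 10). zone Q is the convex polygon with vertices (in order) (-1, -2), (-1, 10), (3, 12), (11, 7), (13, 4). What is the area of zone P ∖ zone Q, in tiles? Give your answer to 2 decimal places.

46.33

|zone P| = 154, |zone P∩zone Q| = 107.669.
|zone P ∖ zone Q| = |zone P| − |zone P∩zone Q| = 154 − 107.669 = 46.33.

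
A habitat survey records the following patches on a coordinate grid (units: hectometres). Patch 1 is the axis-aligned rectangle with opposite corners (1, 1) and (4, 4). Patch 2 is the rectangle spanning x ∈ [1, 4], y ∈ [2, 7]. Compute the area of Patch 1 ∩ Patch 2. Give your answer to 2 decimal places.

6.00

|Patch 1∩Patch 2|: x∈[1,4], y∈[2,4] → 3·2 = 6.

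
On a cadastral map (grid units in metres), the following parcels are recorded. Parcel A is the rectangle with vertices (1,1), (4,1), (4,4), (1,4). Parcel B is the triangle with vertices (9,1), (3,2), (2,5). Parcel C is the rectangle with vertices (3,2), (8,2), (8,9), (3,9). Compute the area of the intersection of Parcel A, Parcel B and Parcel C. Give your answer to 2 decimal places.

The intersection is the polygon with vertices (3.75,4), (4,3.857), (4,2), (3,2), (3,4).
By the shoelace formula its area is 1.98.

1.98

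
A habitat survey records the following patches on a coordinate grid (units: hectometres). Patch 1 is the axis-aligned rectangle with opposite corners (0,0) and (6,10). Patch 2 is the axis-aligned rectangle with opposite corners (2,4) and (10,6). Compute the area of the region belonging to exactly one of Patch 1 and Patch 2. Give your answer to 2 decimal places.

60.00

|Patch 1∩Patch 2|: x∈[2,6], y∈[4,6] → 4·2 = 8.
|Patch 1 △ Patch 2| = |Patch 1| + |Patch 2| − 2·|Patch 1∩Patch 2| = 60 + 16 − 16 = 60.00.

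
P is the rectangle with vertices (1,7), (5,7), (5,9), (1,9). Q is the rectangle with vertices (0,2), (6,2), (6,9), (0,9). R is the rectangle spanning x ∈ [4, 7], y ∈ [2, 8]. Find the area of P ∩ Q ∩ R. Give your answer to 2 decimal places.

The intersection is the polygon with vertices (4,7), (4,8), (5,8), (5,7).
By the shoelace formula its area is 1.00.

1.00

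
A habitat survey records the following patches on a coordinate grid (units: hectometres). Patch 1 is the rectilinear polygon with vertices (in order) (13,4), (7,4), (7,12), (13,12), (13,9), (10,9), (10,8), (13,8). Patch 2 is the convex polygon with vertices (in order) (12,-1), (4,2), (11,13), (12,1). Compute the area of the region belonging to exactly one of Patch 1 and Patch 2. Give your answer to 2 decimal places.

50.36

|Patch 1| = 45, |Patch 2| = 55.5, |Patch 1∩Patch 2| = 25.0687.
|Patch 1 △ Patch 2| = |Patch 1| + |Patch 2| − 2·|Patch 1∩Patch 2| = 45 + 55.5 − 50.1374 = 50.36.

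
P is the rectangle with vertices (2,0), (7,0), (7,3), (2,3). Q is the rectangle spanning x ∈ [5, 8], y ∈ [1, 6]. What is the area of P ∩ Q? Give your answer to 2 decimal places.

|P∩Q|: x∈[5,7], y∈[1,3] → 2·2 = 4.

4.00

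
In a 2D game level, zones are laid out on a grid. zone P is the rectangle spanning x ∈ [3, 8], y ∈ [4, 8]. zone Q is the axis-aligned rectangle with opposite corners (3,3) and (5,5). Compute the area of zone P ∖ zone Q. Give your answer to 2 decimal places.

|zone P∩zone Q|: x∈[3,5], y∈[4,5] → 2·1 = 2.
|zone P| = 20.
|zone P ∖ zone Q| = |zone P| − |zone P∩zone Q| = 20 − 2 = 18.00.

18.00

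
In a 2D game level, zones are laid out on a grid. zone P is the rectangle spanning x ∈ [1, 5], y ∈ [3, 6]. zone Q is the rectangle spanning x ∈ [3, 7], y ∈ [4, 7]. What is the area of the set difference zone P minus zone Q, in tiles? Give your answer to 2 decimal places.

8.00

|zone P∩zone Q|: x∈[3,5], y∈[4,6] → 2·2 = 4.
|zone P| = 12.
|zone P ∖ zone Q| = |zone P| − |zone P∩zone Q| = 12 − 4 = 8.00.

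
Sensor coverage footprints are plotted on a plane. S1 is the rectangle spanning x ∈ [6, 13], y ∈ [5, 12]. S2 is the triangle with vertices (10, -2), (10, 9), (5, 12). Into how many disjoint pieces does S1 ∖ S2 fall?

2

S1 ∖ S2 splits into 2 disjoint pieces (area 28.2, area 3.15).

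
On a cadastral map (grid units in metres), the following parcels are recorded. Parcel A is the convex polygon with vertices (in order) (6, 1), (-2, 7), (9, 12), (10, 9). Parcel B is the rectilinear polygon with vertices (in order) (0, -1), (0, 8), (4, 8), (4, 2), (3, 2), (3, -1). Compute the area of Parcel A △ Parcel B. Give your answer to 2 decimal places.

64.02

|Parcel A| = 63, |Parcel B| = 33, |Parcel A∩Parcel B| = 15.9909.
|Parcel A △ Parcel B| = |Parcel A| + |Parcel B| − 2·|Parcel A∩Parcel B| = 63 + 33 − 31.9818 = 64.02.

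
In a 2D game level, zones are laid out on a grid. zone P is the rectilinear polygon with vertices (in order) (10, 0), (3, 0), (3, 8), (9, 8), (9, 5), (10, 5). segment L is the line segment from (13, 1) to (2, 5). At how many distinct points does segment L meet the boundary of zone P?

2

The segment meets the boundary at (3,4.636), (10,2.091).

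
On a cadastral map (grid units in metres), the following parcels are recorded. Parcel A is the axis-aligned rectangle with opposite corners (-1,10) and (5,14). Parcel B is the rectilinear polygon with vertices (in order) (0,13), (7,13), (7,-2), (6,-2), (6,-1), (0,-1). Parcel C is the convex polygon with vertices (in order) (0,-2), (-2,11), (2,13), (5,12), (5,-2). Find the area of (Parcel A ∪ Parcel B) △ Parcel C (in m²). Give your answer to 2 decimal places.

|Parcel A ∪ Parcel B| = 108.
|(Parcel A ∪ Parcel B) ∩ Parcel C| = 69.25.
|(Parcel A ∪ Parcel B) △ Parcel C| = 108 + 86.5 − 138.5 = 56.00.

56.00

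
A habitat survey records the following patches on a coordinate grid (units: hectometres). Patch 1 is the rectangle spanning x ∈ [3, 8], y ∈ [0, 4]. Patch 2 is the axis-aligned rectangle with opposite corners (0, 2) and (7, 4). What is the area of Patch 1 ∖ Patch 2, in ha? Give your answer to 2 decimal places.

|Patch 1∩Patch 2|: x∈[3,7], y∈[2,4] → 4·2 = 8.
|Patch 1| = 20.
|Patch 1 ∖ Patch 2| = |Patch 1| − |Patch 1∩Patch 2| = 20 − 8 = 12.00.

12.00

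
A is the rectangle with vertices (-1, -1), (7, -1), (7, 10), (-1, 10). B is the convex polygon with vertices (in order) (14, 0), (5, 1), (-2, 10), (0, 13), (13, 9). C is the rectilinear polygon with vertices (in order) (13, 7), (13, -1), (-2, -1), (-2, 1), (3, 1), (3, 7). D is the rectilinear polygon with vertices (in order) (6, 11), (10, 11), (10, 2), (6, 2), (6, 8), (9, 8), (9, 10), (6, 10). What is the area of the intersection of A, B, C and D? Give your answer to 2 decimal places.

5.00

The intersection is the polygon with vertices (7,7), (7,2), (6,2), (6,7).
By the shoelace formula its area is 5.00.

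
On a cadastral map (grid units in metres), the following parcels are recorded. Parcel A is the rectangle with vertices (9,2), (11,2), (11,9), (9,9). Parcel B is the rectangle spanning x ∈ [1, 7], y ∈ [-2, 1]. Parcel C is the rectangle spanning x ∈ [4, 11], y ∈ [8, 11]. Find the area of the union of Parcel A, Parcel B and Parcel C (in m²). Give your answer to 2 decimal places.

By inclusion–exclusion:
Individual areas: |Parcel A| = 14, |Parcel B| = 18, |Parcel C| = 21.
|Parcel A∩Parcel B| = 0 (no overlap).
|Parcel A∩Parcel C|: x∈[9,11], y∈[8,9] → 2·1 = 2.
|Parcel B∩Parcel C| = 0 (no overlap).
|Parcel A∩Parcel B∩Parcel C| = 0.
|Parcel A ∪ Parcel B ∪ Parcel C| = 53 − 2 + 0 = 51.00.

51.00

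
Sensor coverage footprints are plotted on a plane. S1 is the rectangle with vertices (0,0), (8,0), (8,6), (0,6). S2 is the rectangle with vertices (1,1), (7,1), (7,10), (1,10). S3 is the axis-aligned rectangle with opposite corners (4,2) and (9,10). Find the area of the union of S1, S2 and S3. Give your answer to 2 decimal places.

By inclusion–exclusion:
Individual areas: |S1| = 48, |S2| = 54, |S3| = 40.
|S1∩S2|: x∈[1,7], y∈[1,6] → 6·5 = 30.
|S1∩S3|: x∈[4,8], y∈[2,6] → 4·4 = 16.
|S2∩S3|: x∈[4,7], y∈[2,10] → 3·8 = 24.
|S1∩S2∩S3| = 12.
|S1 ∪ S2 ∪ S3| = 142 − 70 + 12 = 84.00.

84.00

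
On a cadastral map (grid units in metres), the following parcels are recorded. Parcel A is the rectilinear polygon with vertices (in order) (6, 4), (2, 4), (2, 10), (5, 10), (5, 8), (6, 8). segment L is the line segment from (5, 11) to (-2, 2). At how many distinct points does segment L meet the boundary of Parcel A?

The segment meets the boundary at (2,7.143), (4.222,10).

2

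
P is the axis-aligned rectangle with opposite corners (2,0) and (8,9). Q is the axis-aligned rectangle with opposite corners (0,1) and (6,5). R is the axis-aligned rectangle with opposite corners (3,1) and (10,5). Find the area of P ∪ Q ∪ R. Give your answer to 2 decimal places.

70.00

By inclusion–exclusion:
Individual areas: |P| = 54, |Q| = 24, |R| = 28.
|P∩Q|: x∈[2,6], y∈[1,5] → 4·4 = 16.
|P∩R|: x∈[3,8], y∈[1,5] → 5·4 = 20.
|Q∩R|: x∈[3,6], y∈[1,5] → 3·4 = 12.
|P∩Q∩R| = 12.
|P ∪ Q ∪ R| = 106 − 48 + 12 = 70.00.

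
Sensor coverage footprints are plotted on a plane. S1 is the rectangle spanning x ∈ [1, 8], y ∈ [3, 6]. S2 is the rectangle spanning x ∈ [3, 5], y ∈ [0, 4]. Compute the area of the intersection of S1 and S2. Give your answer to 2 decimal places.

2.00

|S1∩S2|: x∈[3,5], y∈[3,4] → 2·1 = 2.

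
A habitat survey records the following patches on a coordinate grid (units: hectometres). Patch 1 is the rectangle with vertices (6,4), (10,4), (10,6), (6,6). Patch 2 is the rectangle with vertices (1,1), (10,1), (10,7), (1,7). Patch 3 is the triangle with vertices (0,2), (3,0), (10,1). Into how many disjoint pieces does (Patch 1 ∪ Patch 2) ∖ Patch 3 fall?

(Patch 1 ∪ Patch 2) ∖ Patch 3 splits into 2 disjoint pieces (area 49.95, area 0.0833).

2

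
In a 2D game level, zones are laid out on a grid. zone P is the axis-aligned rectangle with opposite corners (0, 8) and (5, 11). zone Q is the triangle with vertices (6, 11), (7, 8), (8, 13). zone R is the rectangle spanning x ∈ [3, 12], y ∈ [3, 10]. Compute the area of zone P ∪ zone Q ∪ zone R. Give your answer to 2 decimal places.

By inclusion–exclusion:
Individual areas: |zone P| = 15, |zone Q| = 4, |zone R| = 63.
|zone P∩zone Q| = 0.
|zone P∩zone R|: x∈[3,5], y∈[8,10] → 2·2 = 4.
|zone Q∩zone R| = 1.0667.
|zone P∩zone Q∩zone R| = 0.
|zone P ∪ zone Q ∪ zone R| = 82 − 5.0667 + 0 = 76.93.

76.93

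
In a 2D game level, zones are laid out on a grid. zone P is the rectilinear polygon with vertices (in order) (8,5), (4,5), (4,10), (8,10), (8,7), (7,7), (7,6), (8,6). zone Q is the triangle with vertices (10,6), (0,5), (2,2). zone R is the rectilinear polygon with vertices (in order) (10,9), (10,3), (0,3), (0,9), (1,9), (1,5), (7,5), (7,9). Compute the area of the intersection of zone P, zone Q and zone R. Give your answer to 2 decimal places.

0.75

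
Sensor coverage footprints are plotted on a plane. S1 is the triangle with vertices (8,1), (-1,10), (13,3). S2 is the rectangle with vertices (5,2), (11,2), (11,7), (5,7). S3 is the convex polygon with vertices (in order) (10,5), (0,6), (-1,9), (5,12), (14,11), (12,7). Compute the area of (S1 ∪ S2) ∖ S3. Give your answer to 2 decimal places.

|S1 ∪ S2| = 42.55.
|(S1 ∪ S2) ∩ S3| = 17.8333.
|(S1 ∪ S2) ∖ S3| = 42.55 − 17.8333 = 24.72.

24.72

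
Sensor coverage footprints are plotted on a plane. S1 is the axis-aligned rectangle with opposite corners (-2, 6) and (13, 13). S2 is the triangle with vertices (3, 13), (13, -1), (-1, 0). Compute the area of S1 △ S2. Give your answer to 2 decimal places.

|S1| = 105, |S2| = 93, |S1∩S2| = 25.0385.
|S1 △ S2| = |S1| + |S2| − 2·|S1∩S2| = 105 + 93 − 50.0769 = 147.92.

147.92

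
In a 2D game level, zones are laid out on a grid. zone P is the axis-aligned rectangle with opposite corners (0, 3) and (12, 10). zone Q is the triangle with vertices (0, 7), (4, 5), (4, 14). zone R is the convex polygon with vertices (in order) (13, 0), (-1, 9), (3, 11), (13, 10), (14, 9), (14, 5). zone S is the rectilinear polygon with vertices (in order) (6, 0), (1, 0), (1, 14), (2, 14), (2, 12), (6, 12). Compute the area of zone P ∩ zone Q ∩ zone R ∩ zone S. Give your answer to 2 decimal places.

9.30

The intersection is the polygon with vertices (1,7.714), (1,8.75), (1.714,10), (4,10), (4,5.786).
By the shoelace formula its area is 9.30.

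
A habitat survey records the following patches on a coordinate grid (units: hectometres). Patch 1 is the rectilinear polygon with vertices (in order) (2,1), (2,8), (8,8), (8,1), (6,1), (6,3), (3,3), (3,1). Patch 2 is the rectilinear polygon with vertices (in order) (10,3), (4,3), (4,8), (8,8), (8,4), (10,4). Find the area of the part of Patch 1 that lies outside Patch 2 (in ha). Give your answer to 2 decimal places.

16.00

|Patch 1| = 36, |Patch 1∩Patch 2| = 20.
|Patch 1 ∖ Patch 2| = |Patch 1| − |Patch 1∩Patch 2| = 36 − 20 = 16.00.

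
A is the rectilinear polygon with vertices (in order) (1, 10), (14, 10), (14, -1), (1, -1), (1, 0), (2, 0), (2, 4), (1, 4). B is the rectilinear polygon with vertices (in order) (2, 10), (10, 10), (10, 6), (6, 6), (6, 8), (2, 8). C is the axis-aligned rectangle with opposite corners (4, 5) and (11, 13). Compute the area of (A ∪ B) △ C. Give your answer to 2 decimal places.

125.00

|A ∪ B| = 139.
|(A ∪ B) ∩ C| = 35.
|(A ∪ B) △ C| = 139 + 56 − 70 = 125.00.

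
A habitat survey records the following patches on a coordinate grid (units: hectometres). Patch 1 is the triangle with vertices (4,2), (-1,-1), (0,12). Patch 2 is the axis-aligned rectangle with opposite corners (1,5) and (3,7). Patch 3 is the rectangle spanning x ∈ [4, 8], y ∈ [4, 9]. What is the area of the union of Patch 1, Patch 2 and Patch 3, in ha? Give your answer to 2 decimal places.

52.20

By inclusion–exclusion:
Individual areas: |Patch 1| = 31, |Patch 2| = 4, |Patch 3| = 20.
|Patch 1∩Patch 2| = 2.8.
|Patch 1∩Patch 3| = 0.
|Patch 2∩Patch 3| = 0 (no overlap).
|Patch 1∩Patch 2∩Patch 3| = 0.
|Patch 1 ∪ Patch 2 ∪ Patch 3| = 55 − 2.8 + 0 = 52.20.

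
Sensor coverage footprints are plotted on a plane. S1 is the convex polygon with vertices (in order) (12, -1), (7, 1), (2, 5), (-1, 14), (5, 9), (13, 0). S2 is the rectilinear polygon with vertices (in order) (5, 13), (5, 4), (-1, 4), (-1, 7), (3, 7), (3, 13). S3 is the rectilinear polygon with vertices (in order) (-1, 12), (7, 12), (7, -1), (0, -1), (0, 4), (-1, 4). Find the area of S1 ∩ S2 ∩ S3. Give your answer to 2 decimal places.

The intersection is the polygon with vertices (1.333,7), (3,7), (3,10.667), (5,9), (5,4), (3.25,4), (2,5).
By the shoelace formula its area is 14.71.

14.71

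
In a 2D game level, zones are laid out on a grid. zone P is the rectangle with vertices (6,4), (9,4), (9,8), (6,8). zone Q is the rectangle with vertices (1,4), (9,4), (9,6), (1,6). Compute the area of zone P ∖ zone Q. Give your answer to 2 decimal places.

6.00

|zone P∩zone Q|: x∈[6,9], y∈[4,6] → 3·2 = 6.
|zone P| = 12.
|zone P ∖ zone Q| = |zone P| − |zone P∩zone Q| = 12 − 6 = 6.00.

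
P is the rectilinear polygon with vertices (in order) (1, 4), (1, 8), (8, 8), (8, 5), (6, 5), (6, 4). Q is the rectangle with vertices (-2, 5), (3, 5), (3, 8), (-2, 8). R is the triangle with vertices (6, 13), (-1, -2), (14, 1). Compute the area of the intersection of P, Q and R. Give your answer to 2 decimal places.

The intersection is the polygon with vertices (3,5), (2.267,5), (3,6.571).
By the shoelace formula its area is 0.58.

0.58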